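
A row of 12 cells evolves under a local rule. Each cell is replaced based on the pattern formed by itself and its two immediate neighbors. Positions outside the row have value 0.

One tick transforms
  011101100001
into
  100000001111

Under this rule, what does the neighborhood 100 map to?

At position 7 the neighborhood is 100; the next row has 0 there.

0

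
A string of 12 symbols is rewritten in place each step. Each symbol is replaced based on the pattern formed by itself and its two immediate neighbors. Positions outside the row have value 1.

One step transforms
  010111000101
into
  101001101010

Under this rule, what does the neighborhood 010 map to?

0

At position 1 the neighborhood is 010; the next row has 0 there.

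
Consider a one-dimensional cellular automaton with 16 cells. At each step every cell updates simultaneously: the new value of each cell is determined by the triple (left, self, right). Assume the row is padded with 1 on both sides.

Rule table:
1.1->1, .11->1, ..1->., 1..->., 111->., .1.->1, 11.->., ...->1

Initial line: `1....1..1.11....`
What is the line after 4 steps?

..11.1..111..11.
..1.11..1....1.1
..111...1.11.111
..1...1.111.11..

..1...1.111.11..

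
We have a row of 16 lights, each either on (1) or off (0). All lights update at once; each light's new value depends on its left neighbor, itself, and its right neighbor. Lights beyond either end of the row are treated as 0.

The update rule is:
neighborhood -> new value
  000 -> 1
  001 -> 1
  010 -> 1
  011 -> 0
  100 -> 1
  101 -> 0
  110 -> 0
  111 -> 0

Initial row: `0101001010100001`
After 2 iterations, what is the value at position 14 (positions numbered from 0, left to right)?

0

1101111010111111
0000000010000000
position 14 holds 0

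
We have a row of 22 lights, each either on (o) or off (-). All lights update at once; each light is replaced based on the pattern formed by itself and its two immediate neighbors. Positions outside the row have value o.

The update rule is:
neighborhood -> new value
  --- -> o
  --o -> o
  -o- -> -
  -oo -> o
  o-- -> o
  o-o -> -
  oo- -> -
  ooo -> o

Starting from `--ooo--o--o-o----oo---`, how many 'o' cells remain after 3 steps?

17

step 1: oooo-oo-oo---ooooo-ooo
step 2: ooo--o--o-ooooooo--ooo
step 3: oo-oo-oo--oooooo-ooooo
count of o: 17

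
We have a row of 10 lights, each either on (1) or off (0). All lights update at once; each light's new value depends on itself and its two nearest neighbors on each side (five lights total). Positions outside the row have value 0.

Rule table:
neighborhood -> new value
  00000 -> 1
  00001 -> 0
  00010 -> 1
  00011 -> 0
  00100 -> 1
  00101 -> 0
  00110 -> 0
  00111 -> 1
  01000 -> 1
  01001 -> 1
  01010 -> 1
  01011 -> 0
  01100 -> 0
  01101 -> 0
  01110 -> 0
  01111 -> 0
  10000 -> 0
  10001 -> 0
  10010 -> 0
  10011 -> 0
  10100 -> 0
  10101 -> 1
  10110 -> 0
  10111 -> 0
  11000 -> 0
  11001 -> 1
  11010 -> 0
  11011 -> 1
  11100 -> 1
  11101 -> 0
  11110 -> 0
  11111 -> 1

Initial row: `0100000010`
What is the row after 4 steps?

1110110111
1001001001
1101101101
0010010000

0010010000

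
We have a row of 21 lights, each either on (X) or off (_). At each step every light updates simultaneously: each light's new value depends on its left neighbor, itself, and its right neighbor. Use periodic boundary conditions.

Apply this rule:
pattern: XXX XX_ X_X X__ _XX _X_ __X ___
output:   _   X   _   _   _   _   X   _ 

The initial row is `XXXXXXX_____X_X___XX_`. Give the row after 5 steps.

__X____X_____X_______

step 1: ______X____X_____X_X_
step 2: _____X____X_____X____
step 3: ____X____X_____X_____
step 4: ___X____X_____X______
step 5: __X____X_____X_______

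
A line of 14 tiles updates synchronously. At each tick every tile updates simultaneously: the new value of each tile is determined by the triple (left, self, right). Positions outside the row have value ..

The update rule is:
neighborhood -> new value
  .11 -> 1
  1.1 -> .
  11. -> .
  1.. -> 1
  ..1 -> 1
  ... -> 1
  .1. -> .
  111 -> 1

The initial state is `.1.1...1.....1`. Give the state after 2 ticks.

1...111.11111.
.11111..1111.1

.11111..1111.1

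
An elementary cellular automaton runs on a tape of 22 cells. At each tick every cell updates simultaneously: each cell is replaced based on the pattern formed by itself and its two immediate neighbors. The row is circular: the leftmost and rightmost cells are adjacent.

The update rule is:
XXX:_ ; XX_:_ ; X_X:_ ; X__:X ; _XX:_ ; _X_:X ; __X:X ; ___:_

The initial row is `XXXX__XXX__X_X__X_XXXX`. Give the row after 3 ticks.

__XXXXX_XX______XXX___

tick 1: ____XX___XXX_XXXX_____
tick 2: ___X__X_X________X____
tick 3: __XXXXX_XX______XXX___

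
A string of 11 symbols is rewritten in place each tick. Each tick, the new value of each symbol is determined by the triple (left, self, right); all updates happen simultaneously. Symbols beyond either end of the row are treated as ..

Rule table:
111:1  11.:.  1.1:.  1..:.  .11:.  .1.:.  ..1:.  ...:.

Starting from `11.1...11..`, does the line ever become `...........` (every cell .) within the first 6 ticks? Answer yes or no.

yes

tick 1: ...........
all cells are . at tick 1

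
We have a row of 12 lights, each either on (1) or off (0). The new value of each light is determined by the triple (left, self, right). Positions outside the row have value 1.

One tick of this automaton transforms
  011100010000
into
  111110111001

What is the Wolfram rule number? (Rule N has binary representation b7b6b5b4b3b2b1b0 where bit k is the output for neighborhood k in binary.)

position 2: 111 → 1  (bit 7 = 1)
position 3: 110 → 1  (bit 6 = 1)
position 0: 101 → 1  (bit 5 = 1)
position 4: 100 → 1  (bit 4 = 1)
position 1: 011 → 1  (bit 3 = 1)
position 7: 010 → 1  (bit 2 = 1)
position 6: 001 → 1  (bit 1 = 1)
position 5: 000 → 0  (bit 0 = 0)
bits b7..b0 = 11111110 = 254

254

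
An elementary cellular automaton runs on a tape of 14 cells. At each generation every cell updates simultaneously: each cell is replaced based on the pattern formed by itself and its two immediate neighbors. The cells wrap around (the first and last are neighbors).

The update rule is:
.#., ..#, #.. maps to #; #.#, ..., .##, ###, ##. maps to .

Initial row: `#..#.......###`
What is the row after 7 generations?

..........###.

.####.....#...
#....#...###..
##..###.#...##
..##....##.#..
.#..#..#...##.
#########.#..#
..........###.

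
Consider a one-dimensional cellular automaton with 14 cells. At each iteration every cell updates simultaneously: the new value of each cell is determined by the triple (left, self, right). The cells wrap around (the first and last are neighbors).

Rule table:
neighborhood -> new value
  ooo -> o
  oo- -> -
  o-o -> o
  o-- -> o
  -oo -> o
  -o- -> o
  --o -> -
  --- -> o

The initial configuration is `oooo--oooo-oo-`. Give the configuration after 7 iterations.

ooo-oo-oooo-oo

iteration 1: ooo-o-ooo-oo-o
iteration 2: oo-ooooo-oo-oo
iteration 3: o-ooooo-oo-ooo
iteration 4: -ooooo-oo-oooo
iteration 5: ooooo-oo-oooo-
iteration 6: oooo-oo-oooo-o
iteration 7: ooo-oo-oooo-oo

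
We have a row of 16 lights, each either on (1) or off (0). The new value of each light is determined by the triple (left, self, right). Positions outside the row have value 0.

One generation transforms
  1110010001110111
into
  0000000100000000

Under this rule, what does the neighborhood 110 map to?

0

At position 2 the neighborhood is 110; the next row has 0 there.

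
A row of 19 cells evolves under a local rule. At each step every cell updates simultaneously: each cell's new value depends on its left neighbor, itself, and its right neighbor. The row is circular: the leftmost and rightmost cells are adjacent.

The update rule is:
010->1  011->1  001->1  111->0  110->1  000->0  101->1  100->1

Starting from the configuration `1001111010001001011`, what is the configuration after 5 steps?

step 1: 1111001111011111110
step 2: 1001111001110000011
step 3: 1111001111011000110
step 4: 1001111001111101111
step 5: 1111001111000111000

1111001111000111000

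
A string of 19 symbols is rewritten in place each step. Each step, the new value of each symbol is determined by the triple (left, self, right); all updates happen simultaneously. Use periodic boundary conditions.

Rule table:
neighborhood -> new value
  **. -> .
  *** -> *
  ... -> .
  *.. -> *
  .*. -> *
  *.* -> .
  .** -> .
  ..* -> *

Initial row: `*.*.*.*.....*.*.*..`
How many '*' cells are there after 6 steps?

5

*.*.*.**...**.*.***
..*.*...*.*...*..**
***.**.**.**.****..
.*............**.**
.**..........*.....
*..*........***....
count of *: 5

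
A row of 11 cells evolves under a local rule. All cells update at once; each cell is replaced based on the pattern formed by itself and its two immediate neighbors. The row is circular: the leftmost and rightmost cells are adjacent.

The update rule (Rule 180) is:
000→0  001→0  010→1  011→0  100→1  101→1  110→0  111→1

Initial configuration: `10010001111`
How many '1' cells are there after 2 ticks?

5

01011000111
11100100010
count of 1: 5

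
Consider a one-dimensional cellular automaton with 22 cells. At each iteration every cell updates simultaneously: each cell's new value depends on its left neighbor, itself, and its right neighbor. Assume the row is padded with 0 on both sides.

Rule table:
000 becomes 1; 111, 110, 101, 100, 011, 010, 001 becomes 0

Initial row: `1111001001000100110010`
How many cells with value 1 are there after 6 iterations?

0000000000010000000000
1111111111000111111111
0000000000010000000000  (repeats iteration 1; period 2)
iteration 6: 1111111111000111111111
count of 1: 19

19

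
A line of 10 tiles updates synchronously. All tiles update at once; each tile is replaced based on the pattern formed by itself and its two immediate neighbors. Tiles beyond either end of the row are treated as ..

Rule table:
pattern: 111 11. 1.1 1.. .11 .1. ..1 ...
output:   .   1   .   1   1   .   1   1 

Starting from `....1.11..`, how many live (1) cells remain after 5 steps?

6

1111..1111
1..1111..1
.111..111.
11.1111.11
11.1..1.11
count of 1: 6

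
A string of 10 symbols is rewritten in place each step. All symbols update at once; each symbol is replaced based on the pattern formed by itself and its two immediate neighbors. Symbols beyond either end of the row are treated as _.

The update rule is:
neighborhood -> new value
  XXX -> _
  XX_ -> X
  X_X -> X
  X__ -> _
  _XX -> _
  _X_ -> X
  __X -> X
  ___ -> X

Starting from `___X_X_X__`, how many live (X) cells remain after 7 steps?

8

XXXXXXXX_X
_______XXX
XXXXXXX__X
______X_XX
XXXXXXXX_X  (repeats step 1; period 4)
step 7: XXXXXXX__X
count of X: 8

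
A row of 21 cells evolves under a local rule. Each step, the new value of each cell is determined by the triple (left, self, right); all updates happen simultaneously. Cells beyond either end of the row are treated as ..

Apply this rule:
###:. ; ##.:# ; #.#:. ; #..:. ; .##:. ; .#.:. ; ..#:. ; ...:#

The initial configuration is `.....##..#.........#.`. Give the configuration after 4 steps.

.#.#..#........#.##..

####..#....#######...
...#....##.......#.##
##...##..#.#####....#
.#.#..#........#.##..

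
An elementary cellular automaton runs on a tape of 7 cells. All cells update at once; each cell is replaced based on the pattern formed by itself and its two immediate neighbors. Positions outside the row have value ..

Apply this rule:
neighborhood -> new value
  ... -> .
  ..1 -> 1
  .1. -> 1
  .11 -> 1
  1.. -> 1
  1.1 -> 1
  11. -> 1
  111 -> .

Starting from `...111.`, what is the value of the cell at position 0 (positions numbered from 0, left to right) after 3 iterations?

..11.11
.111111
11....1
position 0 holds 1

1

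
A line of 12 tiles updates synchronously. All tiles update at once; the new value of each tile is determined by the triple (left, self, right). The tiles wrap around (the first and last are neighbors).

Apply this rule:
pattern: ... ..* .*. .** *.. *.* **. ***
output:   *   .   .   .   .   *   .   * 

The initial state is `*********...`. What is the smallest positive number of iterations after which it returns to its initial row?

14

iteration 1: .*******..*.
iteration 2: ..*****.....
iteration 3: *..***..****
iteration 4: ....*....***
iteration 5: .**...**..*.
iteration 6: ....*.......
iteration 7: ***...******
iteration 8: **..*..*****
iteration 9: *.......****
iteration 10: ..*****..***
iteration 11: ...***....*.
iteration 12: **..*..**...
iteration 13: ..........*.
iteration 14: *********...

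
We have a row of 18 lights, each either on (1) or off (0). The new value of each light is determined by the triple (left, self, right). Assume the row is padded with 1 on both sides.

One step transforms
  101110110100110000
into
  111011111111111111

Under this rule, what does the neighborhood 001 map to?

At position 11 the neighborhood is 001; the next row has 1 there.

1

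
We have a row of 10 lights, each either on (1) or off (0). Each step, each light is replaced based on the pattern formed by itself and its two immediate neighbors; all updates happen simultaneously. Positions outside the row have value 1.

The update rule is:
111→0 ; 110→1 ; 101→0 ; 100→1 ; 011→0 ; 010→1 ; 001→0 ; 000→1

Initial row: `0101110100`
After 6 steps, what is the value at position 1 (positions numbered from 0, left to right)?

1

0100010110
0111010010
0001011010
1101001010
0101101010
0100101010
position 1 holds 1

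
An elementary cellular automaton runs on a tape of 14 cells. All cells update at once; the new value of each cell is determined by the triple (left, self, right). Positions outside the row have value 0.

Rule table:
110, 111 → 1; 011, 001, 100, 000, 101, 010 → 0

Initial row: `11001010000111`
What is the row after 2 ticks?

00000000000001

01000000000011
00000000000001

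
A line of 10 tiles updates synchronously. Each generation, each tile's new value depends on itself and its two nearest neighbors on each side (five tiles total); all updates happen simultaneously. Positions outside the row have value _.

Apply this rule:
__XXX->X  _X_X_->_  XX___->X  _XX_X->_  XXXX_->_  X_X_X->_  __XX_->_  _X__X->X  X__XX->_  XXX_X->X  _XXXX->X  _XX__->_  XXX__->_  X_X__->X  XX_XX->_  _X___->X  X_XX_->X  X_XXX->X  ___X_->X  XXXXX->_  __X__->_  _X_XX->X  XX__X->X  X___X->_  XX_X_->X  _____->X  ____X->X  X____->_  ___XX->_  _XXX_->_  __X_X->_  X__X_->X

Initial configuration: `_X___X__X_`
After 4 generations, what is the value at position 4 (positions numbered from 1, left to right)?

_

X_X_X_XX_X
_____XX_XX
XXXX____X_
XX__X_XX_X
position 4 holds _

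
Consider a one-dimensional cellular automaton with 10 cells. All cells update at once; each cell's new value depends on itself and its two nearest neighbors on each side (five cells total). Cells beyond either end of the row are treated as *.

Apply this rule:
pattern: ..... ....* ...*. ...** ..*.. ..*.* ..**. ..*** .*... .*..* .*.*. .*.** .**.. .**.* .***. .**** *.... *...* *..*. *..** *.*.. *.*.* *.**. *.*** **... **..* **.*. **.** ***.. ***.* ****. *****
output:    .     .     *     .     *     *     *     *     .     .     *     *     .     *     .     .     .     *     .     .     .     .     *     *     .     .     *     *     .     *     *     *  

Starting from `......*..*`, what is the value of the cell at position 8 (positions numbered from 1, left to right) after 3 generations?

*

generation 1: .....**..*
generation 2: .....*...*
generation 3: ....**.*.*
position 8 holds *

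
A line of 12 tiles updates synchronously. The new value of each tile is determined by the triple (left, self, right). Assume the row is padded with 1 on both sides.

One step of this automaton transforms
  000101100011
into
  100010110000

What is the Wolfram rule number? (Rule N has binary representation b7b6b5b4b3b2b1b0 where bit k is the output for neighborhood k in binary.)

position 11: 111 → 0  (bit 7 = 0)
position 6: 110 → 1  (bit 6 = 1)
position 4: 101 → 1  (bit 5 = 1)
position 0: 100 → 1  (bit 4 = 1)
position 5: 011 → 0  (bit 3 = 0)
position 3: 010 → 0  (bit 2 = 0)
position 2: 001 → 0  (bit 1 = 0)
position 1: 000 → 0  (bit 0 = 0)
bits b7..b0 = 01110000 = 112

112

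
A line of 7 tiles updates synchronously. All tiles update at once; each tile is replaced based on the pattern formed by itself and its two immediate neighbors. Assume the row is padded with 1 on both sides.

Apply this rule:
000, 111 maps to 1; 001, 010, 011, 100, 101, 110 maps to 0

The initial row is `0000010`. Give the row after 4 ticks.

0111000
0010010
0000000
0111110

0111110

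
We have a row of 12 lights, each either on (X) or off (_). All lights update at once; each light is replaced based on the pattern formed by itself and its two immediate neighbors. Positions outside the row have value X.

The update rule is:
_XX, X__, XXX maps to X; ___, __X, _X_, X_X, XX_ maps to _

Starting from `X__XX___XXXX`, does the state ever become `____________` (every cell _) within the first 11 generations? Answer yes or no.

generation 1: _X_X_X__XXXX
generation 2: ______X_XXXX
generation 3: X_______XXXX
generation 4: _X______XXXX
generation 5: __X_____XXXX
generation 6: X__X____XXXX
generation 7: _X__X___XXXX
generation 8: __X__X__XXXX
generation 9: X__X__X_XXXX
generation 10: _X__X___XXXX  (repeats generation 7; period 3)
generation 11: __X__X__XXXX
generation 11 is __X__X__XXXX, still not uniform _

no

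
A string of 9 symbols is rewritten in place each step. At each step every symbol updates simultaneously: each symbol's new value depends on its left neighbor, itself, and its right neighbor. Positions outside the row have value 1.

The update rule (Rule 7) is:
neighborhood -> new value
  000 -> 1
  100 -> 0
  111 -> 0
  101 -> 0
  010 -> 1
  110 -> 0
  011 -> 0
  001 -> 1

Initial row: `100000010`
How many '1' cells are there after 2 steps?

001111110
010000000
count of 1: 1

1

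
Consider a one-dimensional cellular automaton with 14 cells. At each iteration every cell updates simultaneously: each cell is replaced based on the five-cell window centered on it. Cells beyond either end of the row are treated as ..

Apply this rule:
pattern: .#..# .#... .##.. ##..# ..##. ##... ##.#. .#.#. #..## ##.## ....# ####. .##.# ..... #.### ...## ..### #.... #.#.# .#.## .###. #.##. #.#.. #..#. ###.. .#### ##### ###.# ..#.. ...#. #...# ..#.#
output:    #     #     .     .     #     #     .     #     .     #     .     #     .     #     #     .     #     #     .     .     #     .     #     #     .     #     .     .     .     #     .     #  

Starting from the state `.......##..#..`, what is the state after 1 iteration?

#####..#..#.##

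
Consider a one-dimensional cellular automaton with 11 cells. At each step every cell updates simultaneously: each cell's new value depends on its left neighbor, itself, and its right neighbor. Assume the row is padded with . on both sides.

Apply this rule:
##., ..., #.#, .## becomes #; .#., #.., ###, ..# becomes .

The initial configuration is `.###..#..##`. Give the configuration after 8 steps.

..#...#...#

step 1: .#.#.....##
step 2: ..#..###.##
step 3: #....#.####
step 4: ..##..##..#
step 5: #.##..##...
step 6: .###..##.##
step 7: .#.#..#####
step 8: ..#...#...#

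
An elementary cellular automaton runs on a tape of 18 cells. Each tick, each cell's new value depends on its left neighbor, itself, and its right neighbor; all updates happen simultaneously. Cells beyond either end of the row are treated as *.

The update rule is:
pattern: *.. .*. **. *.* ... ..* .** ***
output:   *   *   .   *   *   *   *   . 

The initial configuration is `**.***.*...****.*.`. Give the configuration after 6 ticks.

..**..******...***
***.***.....****..
...**..******...**
****.***.....****.
....**..******...*
*****.***.....****

*****.***.....****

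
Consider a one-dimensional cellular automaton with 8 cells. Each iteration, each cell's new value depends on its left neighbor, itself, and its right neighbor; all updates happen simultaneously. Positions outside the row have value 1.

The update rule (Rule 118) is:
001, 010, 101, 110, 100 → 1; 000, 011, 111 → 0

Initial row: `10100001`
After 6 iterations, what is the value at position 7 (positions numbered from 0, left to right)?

1

11110010
00011111
10100000
11110001
00011010
10101111
position 7 holds 1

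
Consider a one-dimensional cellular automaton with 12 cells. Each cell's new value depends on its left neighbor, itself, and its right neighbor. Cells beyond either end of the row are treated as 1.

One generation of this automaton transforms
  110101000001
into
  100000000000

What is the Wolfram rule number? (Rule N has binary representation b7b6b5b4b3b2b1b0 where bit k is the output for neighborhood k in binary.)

128

position 0: 111 → 1  (bit 7 = 1)
position 1: 110 → 0  (bit 6 = 0)
position 2: 101 → 0  (bit 5 = 0)
position 6: 100 → 0  (bit 4 = 0)
position 11: 011 → 0  (bit 3 = 0)
position 3: 010 → 0  (bit 2 = 0)
position 10: 001 → 0  (bit 1 = 0)
position 7: 000 → 0  (bit 0 = 0)
bits b7..b0 = 10000000 = 128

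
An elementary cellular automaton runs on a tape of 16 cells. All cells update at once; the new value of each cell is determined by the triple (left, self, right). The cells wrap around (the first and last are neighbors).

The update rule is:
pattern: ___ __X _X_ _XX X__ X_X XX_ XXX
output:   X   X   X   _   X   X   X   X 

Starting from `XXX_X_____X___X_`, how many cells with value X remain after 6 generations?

15

generation 1: _XXXXXXXXXXXXXXX
generation 2: X_XXXXXXXXXXXXXX
generation 3: XX_XXXXXXXXXXXXX
generation 4: XXX_XXXXXXXXXXXX
generation 5: XXXX_XXXXXXXXXXX
generation 6: XXXXX_XXXXXXXXXX
count of X: 15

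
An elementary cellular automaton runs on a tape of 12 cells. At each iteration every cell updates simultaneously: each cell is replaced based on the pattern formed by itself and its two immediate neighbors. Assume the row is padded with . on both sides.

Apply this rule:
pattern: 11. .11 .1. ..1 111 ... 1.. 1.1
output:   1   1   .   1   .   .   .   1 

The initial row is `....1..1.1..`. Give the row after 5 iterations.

...1..1.1...
..1..1.1....
.1..1.1.....
1..1.1......
..1.1.......

..1.1.......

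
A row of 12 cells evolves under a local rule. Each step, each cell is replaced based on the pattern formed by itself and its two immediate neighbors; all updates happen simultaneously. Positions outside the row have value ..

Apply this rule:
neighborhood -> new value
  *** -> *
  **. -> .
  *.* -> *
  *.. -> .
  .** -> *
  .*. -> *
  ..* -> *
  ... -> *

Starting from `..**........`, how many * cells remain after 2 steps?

9

step 1: ***..*******
step 2: **..*******.
count of *: 9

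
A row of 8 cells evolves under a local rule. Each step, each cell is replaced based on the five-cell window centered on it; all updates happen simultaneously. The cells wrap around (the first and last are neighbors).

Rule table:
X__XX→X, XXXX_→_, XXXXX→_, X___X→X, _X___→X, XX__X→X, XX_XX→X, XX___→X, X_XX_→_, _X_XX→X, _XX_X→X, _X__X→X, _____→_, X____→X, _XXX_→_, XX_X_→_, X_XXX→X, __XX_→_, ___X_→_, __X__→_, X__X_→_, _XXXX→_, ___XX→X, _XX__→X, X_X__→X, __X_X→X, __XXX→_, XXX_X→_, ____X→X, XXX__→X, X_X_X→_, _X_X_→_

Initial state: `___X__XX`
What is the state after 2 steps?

XX__XX_X
_XXX_XXX

_XXX_XXX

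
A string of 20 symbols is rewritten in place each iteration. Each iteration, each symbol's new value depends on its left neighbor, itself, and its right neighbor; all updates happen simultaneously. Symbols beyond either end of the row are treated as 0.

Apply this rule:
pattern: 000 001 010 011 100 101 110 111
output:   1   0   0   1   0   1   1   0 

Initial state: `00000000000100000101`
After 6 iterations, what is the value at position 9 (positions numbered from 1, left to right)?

11111111110001110010
10000000010101010000
00111111001010100111
10100001000101000101
01001100010010010010
00001101000000000000
position 9 holds 0

0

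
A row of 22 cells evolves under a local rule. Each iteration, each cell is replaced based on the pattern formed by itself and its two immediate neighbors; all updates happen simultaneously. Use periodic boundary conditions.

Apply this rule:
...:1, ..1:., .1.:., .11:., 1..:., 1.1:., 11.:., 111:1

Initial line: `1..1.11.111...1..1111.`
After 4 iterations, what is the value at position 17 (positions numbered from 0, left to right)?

.

.........1..1.....11..
11111111......111....1
1111111..1111..1..11..
.11111....11..........
position 17 holds .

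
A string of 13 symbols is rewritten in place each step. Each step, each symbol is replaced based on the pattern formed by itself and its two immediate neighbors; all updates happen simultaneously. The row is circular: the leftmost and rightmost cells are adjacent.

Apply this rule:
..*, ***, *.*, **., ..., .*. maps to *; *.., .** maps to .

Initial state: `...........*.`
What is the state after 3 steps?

************.
.************
*.***********

*.***********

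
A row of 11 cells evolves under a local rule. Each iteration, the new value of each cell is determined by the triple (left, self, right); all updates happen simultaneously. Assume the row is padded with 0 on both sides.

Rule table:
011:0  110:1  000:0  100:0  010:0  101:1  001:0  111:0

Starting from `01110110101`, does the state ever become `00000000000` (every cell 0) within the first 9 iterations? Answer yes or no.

yes

iteration 1: 00011011010
iteration 2: 00001101100
iteration 3: 00000110100
iteration 4: 00000011000
iteration 5: 00000001000
iteration 6: 00000000000
all cells are 0 at iteration 6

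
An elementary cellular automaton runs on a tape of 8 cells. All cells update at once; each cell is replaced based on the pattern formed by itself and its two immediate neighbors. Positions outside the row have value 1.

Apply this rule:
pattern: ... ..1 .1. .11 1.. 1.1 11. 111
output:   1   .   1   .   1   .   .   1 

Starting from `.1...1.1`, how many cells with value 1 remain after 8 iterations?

5

.111.1..
..1..11.
1.11....
....111.
111..1..
11.1.11.
1..1....
.1.1111.
count of 1: 5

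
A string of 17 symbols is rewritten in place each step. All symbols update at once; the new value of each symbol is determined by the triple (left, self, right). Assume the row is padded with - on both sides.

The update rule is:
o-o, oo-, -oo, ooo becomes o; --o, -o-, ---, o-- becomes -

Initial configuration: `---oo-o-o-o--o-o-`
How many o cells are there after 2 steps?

---ooo-o-o----o--
---oooo-o--------
count of o: 5

5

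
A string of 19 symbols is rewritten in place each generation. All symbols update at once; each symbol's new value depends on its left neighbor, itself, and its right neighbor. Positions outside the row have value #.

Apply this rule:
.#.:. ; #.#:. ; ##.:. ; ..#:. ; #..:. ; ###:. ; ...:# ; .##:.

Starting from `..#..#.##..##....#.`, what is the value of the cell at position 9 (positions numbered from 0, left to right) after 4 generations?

#

..............##...
.############....#.
..............##...  (repeats generation 1; period 2)
generation 4: .############....#.
position 9 holds #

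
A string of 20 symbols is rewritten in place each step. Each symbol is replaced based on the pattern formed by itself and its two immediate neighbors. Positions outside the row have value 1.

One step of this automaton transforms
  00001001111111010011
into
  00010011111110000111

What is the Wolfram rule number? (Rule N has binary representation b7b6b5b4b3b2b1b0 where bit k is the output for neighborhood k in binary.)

position 8: 111 → 1  (bit 7 = 1)
position 13: 110 → 0  (bit 6 = 0)
position 14: 101 → 0  (bit 5 = 0)
position 0: 100 → 0  (bit 4 = 0)
position 7: 011 → 1  (bit 3 = 1)
position 4: 010 → 0  (bit 2 = 0)
position 3: 001 → 1  (bit 1 = 1)
position 1: 000 → 0  (bit 0 = 0)
bits b7..b0 = 10001010 = 138

138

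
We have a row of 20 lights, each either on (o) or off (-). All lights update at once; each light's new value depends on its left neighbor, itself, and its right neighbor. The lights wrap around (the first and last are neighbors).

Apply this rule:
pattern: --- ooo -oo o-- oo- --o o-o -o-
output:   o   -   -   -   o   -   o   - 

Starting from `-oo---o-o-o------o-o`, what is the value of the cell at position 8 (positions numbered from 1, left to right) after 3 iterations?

-

o-o-o--o-o--oooo--o-
-o-o----o------o---o
o-o--oo---oooo---o--
position 8 holds -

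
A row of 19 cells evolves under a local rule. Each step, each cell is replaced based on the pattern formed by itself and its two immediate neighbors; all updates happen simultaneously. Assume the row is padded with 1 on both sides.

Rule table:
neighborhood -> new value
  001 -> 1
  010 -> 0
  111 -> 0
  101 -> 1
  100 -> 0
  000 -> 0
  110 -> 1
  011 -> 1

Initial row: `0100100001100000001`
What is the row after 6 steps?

1001101100001101011

1001000011100000011
1010000110100000110
1100001111000001111
0100011001000011000
1000111010000111001
1001101100001101011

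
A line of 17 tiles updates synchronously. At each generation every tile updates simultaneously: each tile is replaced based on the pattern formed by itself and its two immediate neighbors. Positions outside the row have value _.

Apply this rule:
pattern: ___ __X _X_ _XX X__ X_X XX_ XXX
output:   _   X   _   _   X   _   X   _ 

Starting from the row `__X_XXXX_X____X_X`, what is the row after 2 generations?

X_X___X_XX_XX_X__

_X_____X__X__X___
X_X___X_XX_XX_X__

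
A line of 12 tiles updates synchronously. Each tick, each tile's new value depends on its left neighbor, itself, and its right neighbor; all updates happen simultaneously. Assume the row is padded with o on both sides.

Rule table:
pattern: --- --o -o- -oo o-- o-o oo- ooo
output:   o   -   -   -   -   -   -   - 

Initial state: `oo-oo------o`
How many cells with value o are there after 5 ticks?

5

------oooo--
-oooo-------
------ooooo-
-oooo-------  (repeats tick 2; period 2)
tick 5: ------ooooo-
count of o: 5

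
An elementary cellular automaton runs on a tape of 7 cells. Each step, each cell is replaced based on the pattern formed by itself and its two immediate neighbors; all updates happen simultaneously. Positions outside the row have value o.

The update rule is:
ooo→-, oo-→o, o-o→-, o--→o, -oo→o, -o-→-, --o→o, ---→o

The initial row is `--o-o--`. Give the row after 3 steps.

-o---o-

oo---oo
-ooooo-
-o---o-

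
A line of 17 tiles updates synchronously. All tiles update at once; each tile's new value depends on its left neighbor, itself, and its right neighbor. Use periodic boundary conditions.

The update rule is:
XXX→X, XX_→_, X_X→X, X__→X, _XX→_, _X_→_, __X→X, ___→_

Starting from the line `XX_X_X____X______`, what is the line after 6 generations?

XX_X_X_XX_X_X__X_

__X_X_X__X_X____X
XX_X_X_XX_X_X__X_
__X_X_X__X_X_XX_X
XX_X_X_XX_X_X__X_  (repeats generation 2; period 2)
generation 6: XX_X_X_XX_X_X__X_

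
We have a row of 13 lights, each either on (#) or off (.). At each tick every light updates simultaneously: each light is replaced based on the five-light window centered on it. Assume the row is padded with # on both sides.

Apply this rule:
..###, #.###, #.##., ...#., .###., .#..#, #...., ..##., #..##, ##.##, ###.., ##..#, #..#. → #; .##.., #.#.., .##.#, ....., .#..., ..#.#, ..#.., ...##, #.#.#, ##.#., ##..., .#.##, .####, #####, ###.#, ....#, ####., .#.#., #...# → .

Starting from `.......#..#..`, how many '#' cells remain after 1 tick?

.#....#.##.##
count of #: 6

6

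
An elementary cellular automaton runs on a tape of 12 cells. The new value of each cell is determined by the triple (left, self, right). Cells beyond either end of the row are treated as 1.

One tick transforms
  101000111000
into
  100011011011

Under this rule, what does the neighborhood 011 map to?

0

At position 6 the neighborhood is 011; the next row has 0 there.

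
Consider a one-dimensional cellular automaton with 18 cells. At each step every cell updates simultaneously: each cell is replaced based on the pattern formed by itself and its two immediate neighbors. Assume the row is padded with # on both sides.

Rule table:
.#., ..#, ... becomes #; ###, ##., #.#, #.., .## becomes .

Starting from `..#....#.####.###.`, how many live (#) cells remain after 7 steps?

10

step 1: .##.####..........
step 2: .........#########
step 3: .########.........
step 4: ..........########
step 5: .#########........
step 6: ...........#######
step 7: .##########.......
count of #: 10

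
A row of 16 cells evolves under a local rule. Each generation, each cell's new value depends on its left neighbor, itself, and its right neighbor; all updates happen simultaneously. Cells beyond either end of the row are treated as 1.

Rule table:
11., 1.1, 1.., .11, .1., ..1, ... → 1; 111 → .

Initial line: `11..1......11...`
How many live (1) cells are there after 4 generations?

2

.111111111111111
11..............
.111111111111111  (repeats generation 1; period 2)
generation 4: 11..............
count of 1: 2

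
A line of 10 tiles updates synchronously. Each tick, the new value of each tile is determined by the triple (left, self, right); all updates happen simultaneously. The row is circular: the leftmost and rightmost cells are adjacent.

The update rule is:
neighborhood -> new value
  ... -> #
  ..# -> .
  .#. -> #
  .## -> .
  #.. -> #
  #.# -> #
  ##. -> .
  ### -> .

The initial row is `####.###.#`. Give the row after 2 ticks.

###.###.##

tick 1: ....#...#.
tick 2: ###.###.##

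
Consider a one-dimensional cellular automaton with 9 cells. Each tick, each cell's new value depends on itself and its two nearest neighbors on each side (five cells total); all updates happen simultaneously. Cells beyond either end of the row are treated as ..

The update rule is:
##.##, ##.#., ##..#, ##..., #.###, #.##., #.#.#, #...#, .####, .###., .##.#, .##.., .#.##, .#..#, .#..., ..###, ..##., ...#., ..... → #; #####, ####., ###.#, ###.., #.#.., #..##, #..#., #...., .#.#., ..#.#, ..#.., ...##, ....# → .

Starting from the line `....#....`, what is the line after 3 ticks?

##..###..

tick 1: ##.#.#.##
tick 2: ####.####
tick 3: ##..###..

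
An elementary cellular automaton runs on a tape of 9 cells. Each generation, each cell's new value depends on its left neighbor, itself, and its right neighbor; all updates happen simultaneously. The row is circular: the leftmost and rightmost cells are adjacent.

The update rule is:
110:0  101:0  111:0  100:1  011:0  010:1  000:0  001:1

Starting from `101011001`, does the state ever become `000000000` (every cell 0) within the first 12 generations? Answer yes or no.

001000110
011101001
000001111
100010000
110111001
000000110
000001001
100011111
010100000
110110000
000001001  (repeats generation 7; period 4)
generation 12: 100011111
generation 12 is 100011111, still not uniform 0

no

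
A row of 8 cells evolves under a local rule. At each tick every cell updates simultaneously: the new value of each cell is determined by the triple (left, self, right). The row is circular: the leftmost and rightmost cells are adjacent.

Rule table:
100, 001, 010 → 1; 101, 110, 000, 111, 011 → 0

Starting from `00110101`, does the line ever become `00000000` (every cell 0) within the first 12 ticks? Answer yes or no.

yes

tick 1: 11000101
tick 2: 00101100
tick 3: 01100010
tick 4: 10010111
tick 5: 01110000
tick 6: 10001000
tick 7: 11011101
tick 8: 00000000
all cells are 0 at tick 8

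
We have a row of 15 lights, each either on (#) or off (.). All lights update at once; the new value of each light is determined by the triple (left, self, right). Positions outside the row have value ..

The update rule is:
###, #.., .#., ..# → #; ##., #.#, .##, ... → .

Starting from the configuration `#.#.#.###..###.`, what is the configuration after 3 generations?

#.#..##.#..##.#

generation 1: #.#.#..#.##.#.#
generation 2: #.#.####....#.#
generation 3: #.#..##.#..##.#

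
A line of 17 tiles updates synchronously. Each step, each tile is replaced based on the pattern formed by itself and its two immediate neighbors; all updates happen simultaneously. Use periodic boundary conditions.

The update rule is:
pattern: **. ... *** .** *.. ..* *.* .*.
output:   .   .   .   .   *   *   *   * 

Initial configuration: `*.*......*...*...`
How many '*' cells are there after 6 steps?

****....***.***.*
....*..*...*...*.
...******.***.***
*.*......*...*...  (repeats step 0; period 4)
step 6: ....*..*...*...*.
count of *: 4

4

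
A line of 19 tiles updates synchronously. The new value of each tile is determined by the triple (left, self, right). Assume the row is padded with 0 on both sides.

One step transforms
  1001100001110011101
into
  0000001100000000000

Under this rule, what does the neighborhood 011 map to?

0

At position 3 the neighborhood is 011; the next row has 0 there.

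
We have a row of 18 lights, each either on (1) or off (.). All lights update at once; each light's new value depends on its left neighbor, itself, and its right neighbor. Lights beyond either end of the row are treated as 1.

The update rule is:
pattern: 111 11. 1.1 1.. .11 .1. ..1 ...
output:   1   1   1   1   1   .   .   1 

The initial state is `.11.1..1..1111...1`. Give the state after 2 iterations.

11111.1..111111111

iteration 1: 1111.1..1.111111.1
iteration 2: 11111.1..111111111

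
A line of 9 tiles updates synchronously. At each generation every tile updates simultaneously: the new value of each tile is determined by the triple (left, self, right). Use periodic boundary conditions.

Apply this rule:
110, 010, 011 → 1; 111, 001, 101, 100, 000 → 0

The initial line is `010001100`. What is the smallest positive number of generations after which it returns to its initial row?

1

010001100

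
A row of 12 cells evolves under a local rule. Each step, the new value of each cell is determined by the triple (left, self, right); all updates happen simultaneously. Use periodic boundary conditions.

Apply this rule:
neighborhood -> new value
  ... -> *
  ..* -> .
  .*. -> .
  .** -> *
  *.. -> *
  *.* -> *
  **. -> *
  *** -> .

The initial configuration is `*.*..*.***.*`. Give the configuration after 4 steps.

**.*****.*.*

step 1: **.*..**.***
step 2: .**.*.****..
step 3: .***.**..***
step 4: **.*****.*.*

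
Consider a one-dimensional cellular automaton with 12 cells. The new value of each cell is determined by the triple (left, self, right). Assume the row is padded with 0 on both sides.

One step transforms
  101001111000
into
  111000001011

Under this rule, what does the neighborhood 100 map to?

At position 3 the neighborhood is 100; the next row has 0 there.

0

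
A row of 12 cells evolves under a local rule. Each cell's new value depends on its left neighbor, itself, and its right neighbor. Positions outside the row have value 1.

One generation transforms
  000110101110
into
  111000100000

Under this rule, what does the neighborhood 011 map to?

At position 3 the neighborhood is 011; the next row has 0 there.

0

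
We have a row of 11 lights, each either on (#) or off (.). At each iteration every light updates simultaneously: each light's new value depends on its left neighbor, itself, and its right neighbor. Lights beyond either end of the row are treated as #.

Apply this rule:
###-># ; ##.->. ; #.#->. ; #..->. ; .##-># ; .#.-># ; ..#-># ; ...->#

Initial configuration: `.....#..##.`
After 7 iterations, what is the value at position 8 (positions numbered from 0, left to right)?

#

.#####.##..
.####..#..#
.###..##.##
.##..##..##
.#..##..###
.#.##..####
.#.#..#####
position 8 holds #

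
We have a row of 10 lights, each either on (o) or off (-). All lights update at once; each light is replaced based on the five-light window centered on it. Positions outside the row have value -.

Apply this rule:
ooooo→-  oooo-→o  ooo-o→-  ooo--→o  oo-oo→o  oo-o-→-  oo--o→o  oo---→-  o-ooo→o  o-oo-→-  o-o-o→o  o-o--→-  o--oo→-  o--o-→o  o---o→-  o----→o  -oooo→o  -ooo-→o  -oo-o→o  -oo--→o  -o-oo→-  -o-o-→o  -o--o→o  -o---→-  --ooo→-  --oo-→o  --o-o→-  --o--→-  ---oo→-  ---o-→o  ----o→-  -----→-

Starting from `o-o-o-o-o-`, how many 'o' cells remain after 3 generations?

3

-ooooooo--
--o---oo-o
-o----oo--
count of o: 3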